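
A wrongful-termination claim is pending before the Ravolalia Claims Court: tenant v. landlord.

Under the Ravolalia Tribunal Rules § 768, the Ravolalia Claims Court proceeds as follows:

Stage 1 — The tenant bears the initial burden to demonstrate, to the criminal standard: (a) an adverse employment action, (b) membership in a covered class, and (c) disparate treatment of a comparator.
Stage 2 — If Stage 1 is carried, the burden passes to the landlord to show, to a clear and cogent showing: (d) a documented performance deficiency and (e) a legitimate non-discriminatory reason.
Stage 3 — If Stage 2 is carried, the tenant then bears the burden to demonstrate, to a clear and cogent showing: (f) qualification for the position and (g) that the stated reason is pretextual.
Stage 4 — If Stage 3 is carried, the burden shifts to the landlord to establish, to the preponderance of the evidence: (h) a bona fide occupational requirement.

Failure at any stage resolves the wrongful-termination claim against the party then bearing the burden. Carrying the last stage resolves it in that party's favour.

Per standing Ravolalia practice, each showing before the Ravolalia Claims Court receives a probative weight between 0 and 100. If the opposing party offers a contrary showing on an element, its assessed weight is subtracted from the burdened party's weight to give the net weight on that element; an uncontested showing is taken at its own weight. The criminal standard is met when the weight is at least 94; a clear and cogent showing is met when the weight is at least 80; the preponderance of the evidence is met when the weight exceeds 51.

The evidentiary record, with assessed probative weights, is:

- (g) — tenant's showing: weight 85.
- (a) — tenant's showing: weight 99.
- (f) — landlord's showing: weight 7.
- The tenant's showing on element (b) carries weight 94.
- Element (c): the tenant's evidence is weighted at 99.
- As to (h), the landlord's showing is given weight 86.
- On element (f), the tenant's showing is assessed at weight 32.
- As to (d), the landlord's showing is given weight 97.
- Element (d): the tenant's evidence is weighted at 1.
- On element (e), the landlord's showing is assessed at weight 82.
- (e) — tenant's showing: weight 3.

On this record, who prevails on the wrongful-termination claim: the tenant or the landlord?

Stage 1 — burden on tenant; standard: the criminal standard (weight is at least 94).
    (a): 99 ≥ 94 [met]
    (b): 94 ≥ 94 [met]
    (c): 99 ≥ 94 [met]
  Stage 1 is satisfied; the onus moves to the landlord.
Stage 2 — burden on landlord; standard: a clear and cogent showing (weight is at least 80).
    (d): 97 − 1 = 96 ≥ 80 [met]
    (e): 82 − 3 = 79 < 80 [not met]
  Stage 2 not carried; the landlord fails its burden.
So the tenant prevails.

tenant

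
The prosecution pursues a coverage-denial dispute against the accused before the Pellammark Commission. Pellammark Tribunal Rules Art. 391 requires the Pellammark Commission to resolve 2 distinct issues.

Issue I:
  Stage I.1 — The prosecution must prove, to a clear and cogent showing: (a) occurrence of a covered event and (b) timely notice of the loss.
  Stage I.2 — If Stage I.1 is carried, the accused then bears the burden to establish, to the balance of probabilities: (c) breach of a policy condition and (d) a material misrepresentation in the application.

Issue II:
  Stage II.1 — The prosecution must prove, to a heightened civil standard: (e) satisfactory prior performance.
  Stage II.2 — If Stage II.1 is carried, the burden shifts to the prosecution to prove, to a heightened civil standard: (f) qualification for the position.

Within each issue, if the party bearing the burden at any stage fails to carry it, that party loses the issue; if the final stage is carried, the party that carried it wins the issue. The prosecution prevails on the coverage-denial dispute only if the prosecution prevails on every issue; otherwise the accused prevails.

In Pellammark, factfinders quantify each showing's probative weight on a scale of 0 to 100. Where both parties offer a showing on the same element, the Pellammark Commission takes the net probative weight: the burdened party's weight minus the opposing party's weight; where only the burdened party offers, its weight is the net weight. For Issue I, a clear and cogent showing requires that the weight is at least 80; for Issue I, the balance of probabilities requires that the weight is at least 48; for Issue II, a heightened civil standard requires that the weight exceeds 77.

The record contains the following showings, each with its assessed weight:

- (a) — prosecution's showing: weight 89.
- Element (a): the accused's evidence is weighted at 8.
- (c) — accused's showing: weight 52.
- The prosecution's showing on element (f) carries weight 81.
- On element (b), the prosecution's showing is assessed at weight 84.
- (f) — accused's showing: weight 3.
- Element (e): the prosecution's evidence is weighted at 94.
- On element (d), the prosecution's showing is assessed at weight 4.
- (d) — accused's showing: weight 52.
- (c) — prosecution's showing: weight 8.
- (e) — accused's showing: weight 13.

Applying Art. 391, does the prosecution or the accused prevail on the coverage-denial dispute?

prosecution

— Issue I —
Stage I.1 — burden on prosecution; standard: a clear and cogent showing (weight is at least 80).
    (a): 89 − 8 = 81 ≥ 80 [met]
    (b): 84 ≥ 80 [met]
  Stage I.1 is satisfied; the onus moves to the accused.
Stage I.2 — burden on accused; standard: the balance of probabilities (weight is at least 48).
    (c): 52 − 8 = 44 < 48 [not met]
    (d): 52 − 4 = 48 ≥ 48 [met]
  Not every element is met, so the accused fails to carry Stage I.2.
So the prosecution prevails on this issue.
— Issue II —
Stage II.1 — burden on prosecution; standard: a heightened civil standard (weight exceeds 77).
    (e): 94 − 13 = 81 > 77 [met]
  All elements met. The prosecution retains the burden for Stage II.2.
Stage II.2 — burden on prosecution; standard: a heightened civil standard (weight exceeds 77).
    (f): 81 − 3 = 78 > 77 [met]
  The prosecution carries the last stage.
All stages carried — the prosecution prevails on this issue.
Per-issue: Issue I → prosecution; Issue II → prosecution. The prosecution must prevail on every issue; overall, the prosecution prevails.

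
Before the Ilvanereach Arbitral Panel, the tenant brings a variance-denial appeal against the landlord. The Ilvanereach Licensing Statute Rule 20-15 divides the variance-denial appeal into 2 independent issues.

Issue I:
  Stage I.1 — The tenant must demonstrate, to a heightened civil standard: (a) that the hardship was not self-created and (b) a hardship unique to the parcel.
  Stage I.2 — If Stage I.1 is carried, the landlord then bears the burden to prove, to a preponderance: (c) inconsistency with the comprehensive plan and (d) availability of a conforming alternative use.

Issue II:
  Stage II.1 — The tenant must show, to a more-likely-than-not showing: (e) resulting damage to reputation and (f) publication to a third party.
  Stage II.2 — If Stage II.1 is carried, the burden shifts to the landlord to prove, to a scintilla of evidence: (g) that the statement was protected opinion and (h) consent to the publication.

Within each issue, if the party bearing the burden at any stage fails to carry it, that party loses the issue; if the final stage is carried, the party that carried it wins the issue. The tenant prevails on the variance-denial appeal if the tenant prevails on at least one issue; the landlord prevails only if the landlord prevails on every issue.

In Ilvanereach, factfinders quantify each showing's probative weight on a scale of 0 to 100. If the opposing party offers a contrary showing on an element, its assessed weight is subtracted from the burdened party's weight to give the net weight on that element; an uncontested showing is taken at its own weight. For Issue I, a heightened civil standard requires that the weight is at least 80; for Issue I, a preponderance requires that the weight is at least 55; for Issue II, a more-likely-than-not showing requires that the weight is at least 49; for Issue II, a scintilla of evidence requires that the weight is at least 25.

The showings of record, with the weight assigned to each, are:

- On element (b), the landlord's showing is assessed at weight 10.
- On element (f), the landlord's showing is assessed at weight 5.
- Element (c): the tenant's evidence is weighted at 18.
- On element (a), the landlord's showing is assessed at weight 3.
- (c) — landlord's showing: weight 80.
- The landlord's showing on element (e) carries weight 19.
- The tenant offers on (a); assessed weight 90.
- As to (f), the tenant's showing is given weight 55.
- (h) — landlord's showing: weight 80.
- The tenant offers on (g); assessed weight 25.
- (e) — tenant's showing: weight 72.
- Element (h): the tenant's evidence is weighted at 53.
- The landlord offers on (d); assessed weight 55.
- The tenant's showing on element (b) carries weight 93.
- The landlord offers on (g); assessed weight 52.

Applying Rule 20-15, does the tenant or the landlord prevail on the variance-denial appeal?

landlord

— Issue I —
Stage I.1 — burden on tenant; standard: a heightened civil standard (weight is at least 80).
    (a): 90 − 3 = 87 ≥ 80 [met]
    (b): 93 − 10 = 83 ≥ 80 [met]
  The tenant carries Stage I.1; the landlord now bears the burden.
Stage I.2 — burden on landlord; standard: a preponderance (weight is at least 55).
    (c): 80 − 18 = 62 ≥ 55 [met]
    (d): 55 ≥ 55 [met]
  All elements met at the final stage.
With every stage satisfied, the landlord prevails on this issue.
— Issue II —
At Stage II.1 the tenant must meet a more-likely-than-not showing (weight is at least 49): on (e) the weight is 72 less the opposing 19 gives net 53, which does reach 49, so (e) meets the standard; on (f) the weight is 55 less the opposing 5 gives net 50, which does reach 49, so (f) meets the standard.
  All elements met. The burden passes to the landlord.
At Stage II.2 the landlord must meet a scintilla of evidence (weight is at least 25): on (g) the weight is 52 less the opposing 25 gives net 27, which does reach 25, so (g) meets the standard; on (h) the weight is 80 less the opposing 53 gives net 27, ≥ 25, so (h) meets the standard.
  The landlord carries the last stage.
Every stage carried; the landlord prevails on this issue.
Per-issue: Issue I → landlord; Issue II → landlord. The tenant must prevail on at least one issue; overall, the landlord prevails.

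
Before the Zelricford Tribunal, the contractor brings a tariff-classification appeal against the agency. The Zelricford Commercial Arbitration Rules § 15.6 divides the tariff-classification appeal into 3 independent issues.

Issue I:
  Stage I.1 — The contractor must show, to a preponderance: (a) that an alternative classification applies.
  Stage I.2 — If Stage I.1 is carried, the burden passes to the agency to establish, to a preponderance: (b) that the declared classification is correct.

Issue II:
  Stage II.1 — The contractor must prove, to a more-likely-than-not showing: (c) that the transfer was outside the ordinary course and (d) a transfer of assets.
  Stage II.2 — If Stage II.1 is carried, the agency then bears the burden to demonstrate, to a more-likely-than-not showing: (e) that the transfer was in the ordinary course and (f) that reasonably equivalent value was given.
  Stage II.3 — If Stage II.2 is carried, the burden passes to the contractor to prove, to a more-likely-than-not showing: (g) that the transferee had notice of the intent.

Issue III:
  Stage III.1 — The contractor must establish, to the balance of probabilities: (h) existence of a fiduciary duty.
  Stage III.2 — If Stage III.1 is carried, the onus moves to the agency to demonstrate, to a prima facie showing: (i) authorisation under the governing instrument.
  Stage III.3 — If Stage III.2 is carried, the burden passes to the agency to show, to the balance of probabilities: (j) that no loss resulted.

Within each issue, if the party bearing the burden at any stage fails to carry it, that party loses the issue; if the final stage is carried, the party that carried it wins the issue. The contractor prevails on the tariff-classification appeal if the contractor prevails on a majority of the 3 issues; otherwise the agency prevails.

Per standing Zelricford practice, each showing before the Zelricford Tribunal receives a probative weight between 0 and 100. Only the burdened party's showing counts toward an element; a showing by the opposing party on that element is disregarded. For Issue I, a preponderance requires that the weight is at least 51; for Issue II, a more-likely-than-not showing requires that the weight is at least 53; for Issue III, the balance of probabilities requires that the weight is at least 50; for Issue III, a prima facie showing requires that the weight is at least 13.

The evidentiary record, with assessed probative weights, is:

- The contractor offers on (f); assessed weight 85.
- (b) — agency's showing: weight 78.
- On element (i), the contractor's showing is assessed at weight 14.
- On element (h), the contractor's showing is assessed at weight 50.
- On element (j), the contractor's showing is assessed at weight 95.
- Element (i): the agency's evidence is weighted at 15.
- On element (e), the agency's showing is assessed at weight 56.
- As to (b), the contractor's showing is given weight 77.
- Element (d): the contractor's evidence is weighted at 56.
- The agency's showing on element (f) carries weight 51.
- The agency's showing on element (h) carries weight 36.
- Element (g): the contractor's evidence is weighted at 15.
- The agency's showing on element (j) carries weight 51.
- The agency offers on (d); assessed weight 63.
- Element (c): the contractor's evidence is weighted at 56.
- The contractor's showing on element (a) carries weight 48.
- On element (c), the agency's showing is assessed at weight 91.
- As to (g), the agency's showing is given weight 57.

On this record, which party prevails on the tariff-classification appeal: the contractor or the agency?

— Issue I —
Stage I.1 (contractor, a preponderance, weight is at least 51): (a) 48 < 51 — fails.
  Stage I.1 not carried; the contractor fails its burden.
So the agency prevails on this issue.
— Issue II —
Stage II.1 (contractor, a more-likely-than-not showing, weight is at least 53): (c) 56 (agency's 91 disregarded) ≥ 53 — meets; (d) 56 (agency's 63 disregarded) ≥ 53 — meets.
  All elements met. The burden passes to the agency.
Stage II.2 (agency, a more-likely-than-not showing, weight is at least 53): (e) 56 ≥ 53 — meets; (f) 51 (contractor's 85 disregarded) < 53 — fails.
  The agency does not carry Stage II.2.
The analysis ends at Stage II.2; the contractor prevails on this issue.
— Issue III —
Stage III.1 (contractor, the balance of probabilities, weight is at least 50): (h) 50 (agency's 36 disregarded) ≥ 50 — meets.
  All elements met. The burden passes to the agency.
Stage III.2 (agency, a prima facie showing, weight is at least 13): (i) 15 (contractor's 14 disregarded) ≥ 13 — meets.
  Stage III.2 carried; the burden remains with the agency.
Stage III.3 (agency, the balance of probabilities, weight is at least 50): (j) 51 (contractor's 95 disregarded) ≥ 50 — meets.
  All elements met at the final stage.
Every stage carried; the agency prevails on this issue.
Per-issue: Issue I → agency; Issue II → contractor; Issue III → agency. The contractor must prevail on a majority of issues; overall, the agency prevails.

agency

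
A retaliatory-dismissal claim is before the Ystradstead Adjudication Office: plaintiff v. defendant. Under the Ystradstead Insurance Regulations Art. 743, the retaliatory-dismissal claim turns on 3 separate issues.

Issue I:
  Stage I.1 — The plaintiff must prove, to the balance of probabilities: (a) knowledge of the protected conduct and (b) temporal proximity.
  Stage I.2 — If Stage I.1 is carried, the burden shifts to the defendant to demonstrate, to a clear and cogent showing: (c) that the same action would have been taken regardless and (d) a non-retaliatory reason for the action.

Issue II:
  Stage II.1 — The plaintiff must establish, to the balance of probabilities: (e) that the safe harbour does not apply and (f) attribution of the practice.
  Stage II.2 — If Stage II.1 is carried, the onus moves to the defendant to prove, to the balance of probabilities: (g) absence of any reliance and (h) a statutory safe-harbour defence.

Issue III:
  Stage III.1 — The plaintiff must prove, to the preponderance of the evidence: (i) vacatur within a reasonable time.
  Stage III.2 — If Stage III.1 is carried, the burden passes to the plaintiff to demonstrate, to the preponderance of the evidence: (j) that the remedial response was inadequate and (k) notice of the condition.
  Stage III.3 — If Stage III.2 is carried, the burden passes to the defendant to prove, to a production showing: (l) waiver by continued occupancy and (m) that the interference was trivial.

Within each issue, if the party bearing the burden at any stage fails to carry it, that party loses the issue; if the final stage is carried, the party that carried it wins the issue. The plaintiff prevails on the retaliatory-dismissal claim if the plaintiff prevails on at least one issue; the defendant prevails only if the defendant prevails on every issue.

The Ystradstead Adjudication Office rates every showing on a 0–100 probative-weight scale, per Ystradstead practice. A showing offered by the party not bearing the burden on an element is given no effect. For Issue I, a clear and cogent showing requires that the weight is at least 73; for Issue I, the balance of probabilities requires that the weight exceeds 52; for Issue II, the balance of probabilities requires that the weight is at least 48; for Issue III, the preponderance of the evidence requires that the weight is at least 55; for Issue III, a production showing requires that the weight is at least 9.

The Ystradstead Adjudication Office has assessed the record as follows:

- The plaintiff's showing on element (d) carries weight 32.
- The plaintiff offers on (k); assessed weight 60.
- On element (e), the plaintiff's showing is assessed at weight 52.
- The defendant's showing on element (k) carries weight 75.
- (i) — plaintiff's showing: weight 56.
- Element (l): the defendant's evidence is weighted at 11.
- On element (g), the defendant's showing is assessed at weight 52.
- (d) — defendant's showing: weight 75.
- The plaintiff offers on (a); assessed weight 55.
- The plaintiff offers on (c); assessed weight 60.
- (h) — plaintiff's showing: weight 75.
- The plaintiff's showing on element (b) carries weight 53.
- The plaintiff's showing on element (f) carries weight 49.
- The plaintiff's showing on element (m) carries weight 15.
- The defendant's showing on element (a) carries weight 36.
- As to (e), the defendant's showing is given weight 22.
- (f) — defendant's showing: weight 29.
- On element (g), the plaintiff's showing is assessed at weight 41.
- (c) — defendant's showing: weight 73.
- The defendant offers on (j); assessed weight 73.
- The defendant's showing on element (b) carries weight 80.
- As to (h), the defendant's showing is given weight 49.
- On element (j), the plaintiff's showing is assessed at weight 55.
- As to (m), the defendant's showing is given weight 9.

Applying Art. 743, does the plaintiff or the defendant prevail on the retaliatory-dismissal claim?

— Issue I —
Stage I.1 (plaintiff, the balance of probabilities, weight exceeds 52): (a) 55 (defendant's 36 disregarded) > 52 — meets; (b) 53 (defendant's 80 disregarded) > 52 — meets.
  Stage I.1 carried; the burden shifts to the defendant.
Stage I.2 (defendant, a clear and cogent showing, weight is at least 73): (c) 73 (plaintiff's 60 disregarded) ≥ 73 — meets; (d) 75 (plaintiff's 32 disregarded) ≥ 73 — meets.
  All elements met at the final stage.
All stages carried — the defendant prevails on this issue.
— Issue II —
At Stage II.1 the plaintiff must meet the balance of probabilities (weight is at least 48): on (e) the weight is 52 (the defendant's 22 is given no effect), ≥ 48, so (e) meets the standard; on (f) the weight is 49 (the defendant's 29 is given no effect), ≥ 48, so (f) meets the standard.
  All elements met. The burden passes to the defendant.
At Stage II.2 the defendant must meet the balance of probabilities (weight is at least 48): on (g) the weight is 52 (the plaintiff's 41 is given no effect), which does reach 48, so (g) meets the standard; on (h) the weight is 49 (the plaintiff's 75 is given no effect), ≥ 48, so (h) meets the standard.
  Stage II.2 carried; the final stage is satisfied.
With every stage satisfied, the defendant prevails on this issue.
— Issue III —
Stage III.1 (plaintiff, the preponderance of the evidence, weight is at least 55): (i) 56 ≥ 55 — meets.
  Stage III.1 carried; the burden remains with the plaintiff.
Stage III.2 (plaintiff, the preponderance of the evidence, weight is at least 55): (j) 55 (defendant's 73 disregarded) ≥ 55 — meets; (k) 60 (defendant's 75 disregarded) ≥ 55 — meets.
  Stage III.2 carried; the burden shifts to the defendant.
Stage III.3 (defendant, a production showing, weight is at least 9): (l) 11 ≥ 9 — meets; (m) 9 (plaintiff's 15 disregarded) ≥ 9 — meets.
  Stage III.3 carried; the final stage is satisfied.
Every stage carried; the defendant prevails on this issue.
Per-issue: Issue I → defendant; Issue II → defendant; Issue III → defendant. The plaintiff must prevail on at least one issue; overall, the defendant prevails.

defendant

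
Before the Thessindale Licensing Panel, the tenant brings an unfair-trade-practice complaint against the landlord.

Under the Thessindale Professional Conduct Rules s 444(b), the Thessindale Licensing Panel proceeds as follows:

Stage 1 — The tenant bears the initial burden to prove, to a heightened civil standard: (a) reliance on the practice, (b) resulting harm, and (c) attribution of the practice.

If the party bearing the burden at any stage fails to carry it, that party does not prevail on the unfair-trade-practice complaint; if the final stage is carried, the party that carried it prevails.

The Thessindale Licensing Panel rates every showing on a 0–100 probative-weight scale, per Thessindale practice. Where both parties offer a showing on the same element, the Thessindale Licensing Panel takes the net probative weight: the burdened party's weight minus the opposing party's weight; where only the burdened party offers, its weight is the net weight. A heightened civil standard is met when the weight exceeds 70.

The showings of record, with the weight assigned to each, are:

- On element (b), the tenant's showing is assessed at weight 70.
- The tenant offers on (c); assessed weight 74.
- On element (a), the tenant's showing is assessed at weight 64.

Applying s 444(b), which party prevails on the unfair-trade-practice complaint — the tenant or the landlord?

Stage 1 (tenant, a heightened civil standard, weight exceeds 70): (a) 64 ≤ 70 — fails; (b) 70 ≤ 70 — fails; (c) 74 > 70 — meets.
  Stage 1 not carried; the tenant fails its burden.
The analysis ends at Stage 1; the landlord prevails.

landlord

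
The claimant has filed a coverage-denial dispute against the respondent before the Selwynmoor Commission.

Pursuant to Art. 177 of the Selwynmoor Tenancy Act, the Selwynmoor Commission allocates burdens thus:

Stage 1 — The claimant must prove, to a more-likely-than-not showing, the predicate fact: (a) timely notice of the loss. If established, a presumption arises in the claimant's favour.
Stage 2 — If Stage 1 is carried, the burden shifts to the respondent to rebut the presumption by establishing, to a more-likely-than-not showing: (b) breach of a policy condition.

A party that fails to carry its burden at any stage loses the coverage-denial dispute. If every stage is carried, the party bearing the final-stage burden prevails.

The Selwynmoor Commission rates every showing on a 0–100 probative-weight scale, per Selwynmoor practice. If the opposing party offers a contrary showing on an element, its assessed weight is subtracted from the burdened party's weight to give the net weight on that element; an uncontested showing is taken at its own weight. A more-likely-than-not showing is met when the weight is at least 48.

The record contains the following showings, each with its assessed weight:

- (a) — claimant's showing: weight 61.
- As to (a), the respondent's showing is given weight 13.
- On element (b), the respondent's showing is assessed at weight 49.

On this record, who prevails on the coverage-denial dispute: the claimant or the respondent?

Stage 1 — burden on claimant; standard: a more-likely-than-not showing (weight is at least 48).
    (a): 61 − 13 = 48 ≥ 48 [met]
  Stage 1 is satisfied; the onus moves to the respondent.
Stage 2 — burden on respondent; standard: a more-likely-than-not showing (weight is at least 48).
    (b): 49 ≥ 48 [met]
  All elements met at the final stage.
All stages carried — the respondent prevails.

respondent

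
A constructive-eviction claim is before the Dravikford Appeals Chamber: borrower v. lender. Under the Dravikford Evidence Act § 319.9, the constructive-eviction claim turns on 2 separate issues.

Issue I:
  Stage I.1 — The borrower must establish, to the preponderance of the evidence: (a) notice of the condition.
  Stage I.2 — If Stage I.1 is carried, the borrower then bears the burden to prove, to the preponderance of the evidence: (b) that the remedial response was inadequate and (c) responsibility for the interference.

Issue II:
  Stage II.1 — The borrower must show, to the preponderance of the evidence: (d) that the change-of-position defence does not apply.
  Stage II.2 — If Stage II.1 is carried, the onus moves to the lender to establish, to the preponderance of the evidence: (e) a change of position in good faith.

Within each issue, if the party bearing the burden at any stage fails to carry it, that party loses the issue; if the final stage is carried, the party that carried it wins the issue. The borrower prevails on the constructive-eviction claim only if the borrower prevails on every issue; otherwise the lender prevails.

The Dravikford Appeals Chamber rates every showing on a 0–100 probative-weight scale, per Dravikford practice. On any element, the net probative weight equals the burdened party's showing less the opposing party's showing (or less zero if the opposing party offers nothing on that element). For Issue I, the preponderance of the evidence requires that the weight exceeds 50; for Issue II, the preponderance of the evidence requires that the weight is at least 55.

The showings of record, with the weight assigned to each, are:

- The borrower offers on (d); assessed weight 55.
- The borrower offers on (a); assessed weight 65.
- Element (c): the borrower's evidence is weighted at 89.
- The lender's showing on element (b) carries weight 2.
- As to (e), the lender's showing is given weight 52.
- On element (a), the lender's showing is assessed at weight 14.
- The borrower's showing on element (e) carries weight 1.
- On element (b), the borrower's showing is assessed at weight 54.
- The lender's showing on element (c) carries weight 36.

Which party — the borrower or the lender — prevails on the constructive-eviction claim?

— Issue I —
Stage I.1 (borrower, the preponderance of the evidence, weight exceeds 50): (a) net 65−14=51 > 50 — meets.
  Stage I.1 is satisfied; the borrower continues to bear the burden.
Stage I.2 (borrower, the preponderance of the evidence, weight exceeds 50): (b) net 54−2=52 > 50 — meets; (c) net 89−36=53 > 50 — meets.
  Stage I.2 carried; the final stage is satisfied.
Every stage carried; the borrower prevails on this issue.
— Issue II —
Stage II.1 (borrower, the preponderance of the evidence, weight is at least 55): (d) 55 ≥ 55 — meets.
  All elements met. The burden passes to the lender.
Stage II.2 (lender, the preponderance of the evidence, weight is at least 55): (e) net 52−1=51 < 55 — fails.
  Not every element is met, so the lender fails to carry Stage II.2.
The borrower prevails on this issue.
Per-issue: Issue I → borrower; Issue II → borrower. The borrower must prevail on every issue; overall, the borrower prevails.

borrower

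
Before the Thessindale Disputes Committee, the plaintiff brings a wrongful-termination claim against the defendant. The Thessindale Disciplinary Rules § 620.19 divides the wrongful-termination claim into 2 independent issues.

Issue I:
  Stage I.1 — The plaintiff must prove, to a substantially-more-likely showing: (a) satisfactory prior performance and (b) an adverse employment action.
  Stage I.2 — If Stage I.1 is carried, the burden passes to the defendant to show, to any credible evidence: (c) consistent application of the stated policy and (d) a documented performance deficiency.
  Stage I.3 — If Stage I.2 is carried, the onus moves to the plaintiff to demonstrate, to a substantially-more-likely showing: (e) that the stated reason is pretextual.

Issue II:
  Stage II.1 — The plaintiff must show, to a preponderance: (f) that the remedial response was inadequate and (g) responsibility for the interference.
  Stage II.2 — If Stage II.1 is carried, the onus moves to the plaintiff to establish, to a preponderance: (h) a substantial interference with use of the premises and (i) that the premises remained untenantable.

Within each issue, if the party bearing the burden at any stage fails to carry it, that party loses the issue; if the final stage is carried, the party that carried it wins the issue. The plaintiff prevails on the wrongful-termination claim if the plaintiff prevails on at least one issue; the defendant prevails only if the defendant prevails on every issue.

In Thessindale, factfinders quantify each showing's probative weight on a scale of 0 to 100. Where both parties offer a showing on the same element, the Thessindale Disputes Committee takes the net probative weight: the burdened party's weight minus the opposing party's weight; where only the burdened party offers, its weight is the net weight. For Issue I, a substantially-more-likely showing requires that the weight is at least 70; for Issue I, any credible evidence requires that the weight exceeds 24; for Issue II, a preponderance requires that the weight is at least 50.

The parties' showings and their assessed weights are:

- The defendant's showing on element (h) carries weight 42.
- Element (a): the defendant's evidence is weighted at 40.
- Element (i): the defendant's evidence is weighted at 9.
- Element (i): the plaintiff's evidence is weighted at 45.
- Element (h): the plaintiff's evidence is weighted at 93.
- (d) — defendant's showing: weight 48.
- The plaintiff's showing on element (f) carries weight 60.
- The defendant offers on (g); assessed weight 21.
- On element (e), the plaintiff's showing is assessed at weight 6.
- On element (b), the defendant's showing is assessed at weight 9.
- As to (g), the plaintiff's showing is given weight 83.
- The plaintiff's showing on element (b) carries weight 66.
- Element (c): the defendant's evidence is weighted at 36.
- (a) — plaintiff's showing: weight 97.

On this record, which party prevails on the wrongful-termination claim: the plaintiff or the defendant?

— Issue I —
Stage I.1 (plaintiff, a substantially-more-likely showing, weight is at least 70): (a) net 97−40=57 < 70 — fails; (b) net 66−9=57 < 70 — fails.
  Stage I.1 not carried; the plaintiff fails its burden.
The analysis ends at Stage I.1; the defendant prevails on this issue.
— Issue II —
Stage II.1 — burden on plaintiff; standard: a preponderance (weight is at least 50).
    (f): 60 ≥ 50 [met]
    (g): 83 − 21 = 62 ≥ 50 [met]
  Stage II.1 carried; the burden remains with the plaintiff.
Stage II.2 — burden on plaintiff; standard: a preponderance (weight is at least 50).
    (h): 93 − 42 = 51 ≥ 50 [met]
    (i): 45 − 9 = 36 < 50 [not met]
  Not every element is met, so the plaintiff fails to carry Stage II.2.
The defendant prevails on this issue.
Per-issue: Issue I → defendant; Issue II → defendant. The plaintiff must prevail on at least one issue; overall, the defendant prevails.

defendant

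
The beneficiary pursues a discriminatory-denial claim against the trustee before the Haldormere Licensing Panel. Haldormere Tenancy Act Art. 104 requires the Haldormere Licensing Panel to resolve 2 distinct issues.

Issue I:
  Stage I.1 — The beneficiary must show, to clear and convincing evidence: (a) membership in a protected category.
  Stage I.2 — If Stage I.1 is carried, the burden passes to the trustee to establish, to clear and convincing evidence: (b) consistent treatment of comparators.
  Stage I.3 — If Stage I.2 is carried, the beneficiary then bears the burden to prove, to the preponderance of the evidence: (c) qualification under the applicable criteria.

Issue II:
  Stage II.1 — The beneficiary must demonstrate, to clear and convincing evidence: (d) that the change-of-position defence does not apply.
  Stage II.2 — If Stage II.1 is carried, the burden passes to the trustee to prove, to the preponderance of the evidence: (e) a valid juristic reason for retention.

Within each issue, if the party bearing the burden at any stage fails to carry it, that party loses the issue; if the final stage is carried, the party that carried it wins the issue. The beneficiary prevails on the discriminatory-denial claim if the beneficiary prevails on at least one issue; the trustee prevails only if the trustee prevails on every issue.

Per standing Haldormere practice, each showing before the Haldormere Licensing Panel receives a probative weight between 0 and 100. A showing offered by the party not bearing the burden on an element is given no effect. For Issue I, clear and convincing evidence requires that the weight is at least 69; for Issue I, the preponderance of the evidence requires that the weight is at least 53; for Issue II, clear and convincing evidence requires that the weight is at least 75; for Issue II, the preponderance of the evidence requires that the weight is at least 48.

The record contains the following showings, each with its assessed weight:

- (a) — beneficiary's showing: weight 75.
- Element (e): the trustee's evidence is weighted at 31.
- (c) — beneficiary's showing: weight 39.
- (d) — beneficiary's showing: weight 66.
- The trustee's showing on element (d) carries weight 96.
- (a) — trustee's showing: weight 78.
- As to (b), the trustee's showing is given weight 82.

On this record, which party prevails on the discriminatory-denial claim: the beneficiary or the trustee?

— Issue I —
At Stage I.1 the beneficiary must meet clear and convincing evidence (weight is at least 69): on (a) the weight is 75 (the trustee's 78 is given no effect), ≥ 69, so (a) meets the standard.
  Stage I.1 carried; the burden shifts to the trustee.
At Stage I.2 the trustee must meet clear and convincing evidence (weight is at least 69): on (b) the weight is 82, ≥ 69, so (b) meets the standard.
  The trustee carries Stage I.2; the beneficiary now bears the burden.
At Stage I.3 the beneficiary must meet the preponderance of the evidence (weight is at least 53): on (c) the weight is 39, < 53, so (c) does not meet the standard.
  Stage I.3 not carried; the beneficiary fails its burden.
The trustee prevails on this issue.
— Issue II —
At Stage II.1 the beneficiary must meet clear and convincing evidence (weight is at least 75): on (d) the weight is 66 (the trustee's 96 is given no effect), which does not reach 75, so (d) does not meet the standard.
  The beneficiary does not carry Stage II.1.
The trustee prevails on this issue.
Per-issue: Issue I → trustee; Issue II → trustee. The beneficiary must prevail on at least one issue; overall, the trustee prevails.

trustee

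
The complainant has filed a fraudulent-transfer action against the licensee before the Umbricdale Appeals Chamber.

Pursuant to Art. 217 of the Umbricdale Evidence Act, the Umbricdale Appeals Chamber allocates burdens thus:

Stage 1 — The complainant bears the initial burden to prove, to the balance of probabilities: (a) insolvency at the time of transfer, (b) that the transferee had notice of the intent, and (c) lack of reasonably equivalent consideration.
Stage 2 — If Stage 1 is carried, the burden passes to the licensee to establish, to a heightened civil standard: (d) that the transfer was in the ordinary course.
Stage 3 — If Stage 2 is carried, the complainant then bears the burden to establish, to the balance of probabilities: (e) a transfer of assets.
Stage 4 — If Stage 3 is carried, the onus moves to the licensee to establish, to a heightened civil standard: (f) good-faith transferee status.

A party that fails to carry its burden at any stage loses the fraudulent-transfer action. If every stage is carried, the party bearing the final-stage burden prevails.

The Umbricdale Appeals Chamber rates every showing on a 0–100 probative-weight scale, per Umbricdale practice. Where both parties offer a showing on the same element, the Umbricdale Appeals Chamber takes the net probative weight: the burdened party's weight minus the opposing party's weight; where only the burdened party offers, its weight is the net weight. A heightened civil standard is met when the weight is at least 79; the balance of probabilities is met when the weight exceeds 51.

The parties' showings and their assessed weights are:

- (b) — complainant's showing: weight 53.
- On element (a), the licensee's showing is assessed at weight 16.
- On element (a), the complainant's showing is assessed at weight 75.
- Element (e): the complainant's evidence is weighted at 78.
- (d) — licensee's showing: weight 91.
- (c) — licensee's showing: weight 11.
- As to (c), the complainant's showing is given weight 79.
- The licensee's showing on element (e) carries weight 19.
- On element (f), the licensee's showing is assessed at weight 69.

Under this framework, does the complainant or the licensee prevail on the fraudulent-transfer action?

complainant

Stage 1 — burden on complainant; standard: the balance of probabilities (weight exceeds 51).
    (a): 75 − 16 = 59 > 51 [met]
    (b): 53 > 51 [met]
    (c): 79 − 11 = 68 > 51 [met]
  Stage 1 carried; the burden shifts to the licensee.
Stage 2 — burden on licensee; standard: a heightened civil standard (weight is at least 79).
    (d): 91 ≥ 79 [met]
  The licensee carries Stage 2; the complainant now bears the burden.
Stage 3 — burden on complainant; standard: the balance of probabilities (weight exceeds 51).
    (e): 78 − 19 = 59 > 51 [met]
  All elements met. The burden passes to the licensee.
Stage 4 — burden on licensee; standard: a heightened civil standard (weight is at least 79).
    (f): 69 < 79 [not met]
  The licensee does not carry Stage 4.
The complainant prevails.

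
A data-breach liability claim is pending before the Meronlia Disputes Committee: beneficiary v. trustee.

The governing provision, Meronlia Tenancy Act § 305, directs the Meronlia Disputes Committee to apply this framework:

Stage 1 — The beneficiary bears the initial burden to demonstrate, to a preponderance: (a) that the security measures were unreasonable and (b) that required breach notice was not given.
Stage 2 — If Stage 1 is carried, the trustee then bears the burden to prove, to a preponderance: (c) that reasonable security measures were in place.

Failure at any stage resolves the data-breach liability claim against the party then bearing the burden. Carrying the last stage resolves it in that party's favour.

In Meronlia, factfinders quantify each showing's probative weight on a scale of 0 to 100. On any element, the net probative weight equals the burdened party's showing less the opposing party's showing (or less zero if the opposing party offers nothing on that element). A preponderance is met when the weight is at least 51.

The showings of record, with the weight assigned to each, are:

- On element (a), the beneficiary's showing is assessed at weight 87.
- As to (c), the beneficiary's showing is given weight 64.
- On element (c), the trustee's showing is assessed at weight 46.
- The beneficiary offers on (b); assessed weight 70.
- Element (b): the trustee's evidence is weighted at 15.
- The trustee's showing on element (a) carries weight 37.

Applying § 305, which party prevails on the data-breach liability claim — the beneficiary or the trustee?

trustee

Stage 1 — burden on beneficiary; standard: a preponderance (weight is at least 51).
    (a): 87 − 37 = 50 < 51 [not met]
    (b): 70 − 15 = 55 ≥ 51 [met]
  Stage 1 not carried; the beneficiary fails its burden.
So the trustee prevails.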